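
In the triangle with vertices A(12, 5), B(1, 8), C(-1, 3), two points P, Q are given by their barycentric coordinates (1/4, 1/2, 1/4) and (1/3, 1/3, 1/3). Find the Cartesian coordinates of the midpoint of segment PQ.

Barycentric coordinates of the midpoint are the average: (7/24, 5/12, 7/24).
Converting: (7/24)·A + (5/12)·B + (7/24)·C = (29/8, 17/3).

(29/8, 17/3)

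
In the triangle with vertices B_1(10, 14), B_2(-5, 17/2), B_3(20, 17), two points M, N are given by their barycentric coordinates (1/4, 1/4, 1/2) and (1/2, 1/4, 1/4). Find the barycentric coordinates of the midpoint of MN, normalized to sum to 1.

Since both coordinate triples sum to 1, the midpoint's barycentrics are the componentwise average.
(1/4+1/2)/2 = 3/8; similarly 1/4 and 3/8.

(3/8, 1/4, 3/8)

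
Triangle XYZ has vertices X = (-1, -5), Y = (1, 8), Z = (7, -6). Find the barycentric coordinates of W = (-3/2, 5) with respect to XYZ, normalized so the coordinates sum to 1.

(1/2, 3/4, -1/4)

Signed area of the reference triangle: [XYZ] = ½·((-1)·(8−(-6)) + 1·(-6−(-5)) + 7·(-5−8)) = ½·(-14 − 1 − 91) = -53.
[WYZ] = ½·((-3/2)·(8−(-6)) + 1·(-6−5) + 7·(5−8)) = ½·(-21 − 11 − 21) = -53/2, so the X-coordinate is (-53/2)/(-53) = 1/2.
[XWZ] = ½·((-1)·(5−(-6)) + (-3/2)·(-6−(-5)) + 7·(-5−5)) = ½·(-11 + 3/2 − 70) = -159/4, so the Y-coordinate is 3/4.
[XYW] = ½·((-1)·(8−5) + 1·(5−(-5)) + (-3/2)·(-5−8)) = ½·(-3 + 10 + 39/2) = 53/4, so the Z-coordinate is -1/4.
Check: 1/2 + 3/4 − 1/4 = 1.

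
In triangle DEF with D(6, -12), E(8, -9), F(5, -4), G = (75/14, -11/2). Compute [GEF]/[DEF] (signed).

1/7

[DEF] = ½·(6·(-9−(-4)) + 8·(-4−(-12)) + 5·(-12−(-9))) = ½·(-30 + 64 − 15) = 19/2.
[GEF] = ½·((75/14)·(-9−(-4)) + 8·(-4−(-11/2)) + 5·(-11/2−(-9))) = ½·(-375/14 + 12 + 35/2) = 19/14, so the ratio is (19/14)/(19/2) = 1/7.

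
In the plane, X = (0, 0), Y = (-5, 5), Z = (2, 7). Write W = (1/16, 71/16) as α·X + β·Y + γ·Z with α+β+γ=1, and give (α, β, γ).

(5/16, 3/16, 1/2)

Signed area of the reference triangle: [XYZ] = ½·(0·(5−7) + (-5)·(7−0) + 2·(0−5)) = ½·(0 − 35 − 10) = -45/2.
[WYZ] = ½·((1/16)·(5−7) + (-5)·(7−(71/16)) + 2·(71/16−5)) = ½·(-1/8 − 205/16 − 9/8) = -225/32, so the X-coordinate is (-225/32)/(-45/2) = 5/16.
[XWZ] = ½·(0·(71/16−7) + (1/16)·(7−0) + 2·(0−(71/16))) = ½·(0 + 7/16 − 71/8) = -135/32, so the Y-coordinate is 3/16.
[XYW] = ½·(0·(5−(71/16)) + (-5)·(71/16−0) + (1/16)·(0−5)) = ½·(0 − 355/16 − 5/16) = -45/4, so the Z-coordinate is 1/2.
Check: 5/16 + 3/16 + 1/2 = 1.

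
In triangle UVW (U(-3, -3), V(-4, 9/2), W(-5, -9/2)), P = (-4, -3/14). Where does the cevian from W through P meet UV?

Barycentric coordinates of P with respect to UVW: (2/7, 3/7, 2/7).
On side UV the W-coordinate is zero; dropping P's W-weight 2/7 and renormalizing the remaining 2/7 : 3/7 gives weights 2/5, 3/5 on U, V.
Q = (2/5)·(-3, -3) + (3/5)·(-4, 9/2) = (-18/5, 3/2).

(-18/5, 3/2)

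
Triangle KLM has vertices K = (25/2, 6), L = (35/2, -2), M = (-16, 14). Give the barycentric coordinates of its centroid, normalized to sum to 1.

(1/3, 1/3, 1/3)

The centroid is the average of the vertices, so each weight is 1/3.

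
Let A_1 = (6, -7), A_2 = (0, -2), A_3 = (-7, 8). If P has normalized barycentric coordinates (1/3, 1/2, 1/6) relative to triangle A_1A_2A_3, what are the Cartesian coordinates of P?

P = (1/3)·A_1 + (1/2)·A_2 + (1/6)·A_3.
x-coordinate: (1/3)·6 + (1/2)·0 + (1/6)·(-7) = 5/6.
y-coordinate: (1/3)·(-7) + (1/2)·(-2) + (1/6)·8 = -2.

(5/6, -2)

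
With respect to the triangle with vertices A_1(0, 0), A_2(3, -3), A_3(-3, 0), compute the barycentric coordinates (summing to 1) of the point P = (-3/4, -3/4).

Signed area of the reference triangle: [A_1A_2A_3] = ½·(0·(-3−0) + 3·(0−0) + (-3)·(0−(-3))) = ½·(0 + 0 − 9) = -9/2.
[PA_2A_3] = ½·((-3/4)·(-3−0) + 3·(0−(-3/4)) + (-3)·(-3/4−(-3))) = ½·(9/4 + 9/4 − 27/4) = -9/8, so the A_1-coordinate is (-9/8)/(-9/2) = 1/4.
[A_1PA_3] = ½·(0·(-3/4−0) + (-3/4)·(0−0) + (-3)·(0−(-3/4))) = ½·(0 + 0 − 9/4) = -9/8, so the A_2-coordinate is 1/4.
[A_1A_2P] = ½·(0·(-3−(-3/4)) + 3·(-3/4−0) + (-3/4)·(0−(-3))) = ½·(0 − 9/4 − 9/4) = -9/4, so the A_3-coordinate is 1/2.

(1/4, 1/4, 1/2)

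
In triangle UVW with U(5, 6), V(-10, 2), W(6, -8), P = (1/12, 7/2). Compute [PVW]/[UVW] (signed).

[UVW] = ½·(5·(2−(-8)) + (-10)·(-8−6) + 6·(6−2)) = ½·(50 + 140 + 24) = 107.
[PVW] = ½·((1/12)·(2−(-8)) + (-10)·(-8−(7/2)) + 6·(7/2−2)) = ½·(5/6 + 115 + 9) = 749/12, so the ratio is (749/12)/107 = 7/12.

7/12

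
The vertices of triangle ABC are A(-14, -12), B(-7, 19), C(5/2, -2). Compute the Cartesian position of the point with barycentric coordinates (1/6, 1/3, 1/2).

(-41/12, 10/3)

P = (1/6)·A + (1/3)·B + (1/2)·C.
x-coordinate: (1/6)·(-14) + (1/3)·(-7) + (1/2)·(5/2) = -41/12.
y-coordinate: (1/6)·(-12) + (1/3)·19 + (1/2)·(-2) = 10/3.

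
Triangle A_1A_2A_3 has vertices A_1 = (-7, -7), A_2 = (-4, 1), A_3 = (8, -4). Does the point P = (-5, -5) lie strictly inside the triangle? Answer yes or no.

Barycentric coordinates of P: (77/111, 8/37, 10/111).
The three coordinates are positive, positive, positive; a point is interior exactly when all three are positive.

yes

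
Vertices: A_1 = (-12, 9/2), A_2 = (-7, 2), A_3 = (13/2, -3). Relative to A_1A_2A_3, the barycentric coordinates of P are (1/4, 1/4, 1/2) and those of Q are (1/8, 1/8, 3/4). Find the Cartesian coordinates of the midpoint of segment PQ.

(1/2, -21/32)

Barycentric coordinates of the midpoint are the average: (3/16, 3/16, 5/8).
Converting: (3/16)·A_1 + (3/16)·A_2 + (5/8)·A_3 = (1/2, -21/32).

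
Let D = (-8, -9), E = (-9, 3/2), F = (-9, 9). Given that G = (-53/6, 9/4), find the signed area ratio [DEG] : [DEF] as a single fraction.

1/3

[DEF] = ½·((-8)·(3/2−9) + (-9)·(9−(-9)) + (-9)·(-9−(3/2))) = ½·(60 − 162 + 189/2) = -15/4.
[DEG] = ½·((-8)·(3/2−(9/4)) + (-9)·(9/4−(-9)) + (-53/6)·(-9−(3/2))) = ½·(6 − 405/4 + 371/4) = -5/4, so the ratio is (-5/4)/(-15/4) = 1/3.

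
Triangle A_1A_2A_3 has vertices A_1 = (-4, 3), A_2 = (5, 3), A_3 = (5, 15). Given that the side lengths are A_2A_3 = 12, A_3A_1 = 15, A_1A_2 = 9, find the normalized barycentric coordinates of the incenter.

(1/3, 5/12, 1/4)

The incenter has barycentric coordinates proportional to the opposite side lengths: (12 : 15 : 9).
Normalizing by 12+15+9 = 36 gives (1/3, 5/12, 1/4).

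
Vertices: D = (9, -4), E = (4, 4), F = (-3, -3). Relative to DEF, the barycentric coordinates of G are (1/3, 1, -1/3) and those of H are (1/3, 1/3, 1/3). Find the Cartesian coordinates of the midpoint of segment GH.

(17/3, 4/3)

Barycentric coordinates of the midpoint are the average: (1/3, 2/3, 0).
Converting: (1/3)·D + (2/3)·E + 0·F = (17/3, 4/3).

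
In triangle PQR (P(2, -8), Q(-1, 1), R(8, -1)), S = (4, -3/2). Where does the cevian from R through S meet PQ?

Barycentric coordinates of S with respect to PQR: (1/6, 1/3, 1/2).
On side PQ the R-coordinate is zero; dropping S's R-weight 1/2 and renormalizing the remaining 1/6 : 1/3 gives weights 1/3, 2/3 on P, Q.
T = (1/3)·(2, -8) + (2/3)·(-1, 1) = (0, -2).

(0, -2)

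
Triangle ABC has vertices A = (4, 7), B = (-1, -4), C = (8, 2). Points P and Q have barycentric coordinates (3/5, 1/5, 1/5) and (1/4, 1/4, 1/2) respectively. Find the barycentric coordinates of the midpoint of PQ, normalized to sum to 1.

(17/40, 9/40, 7/20)

Since both coordinate triples sum to 1, the midpoint's barycentrics are the componentwise average.
(3/5+1/4)/2 = 17/40; similarly 9/40 and 7/20.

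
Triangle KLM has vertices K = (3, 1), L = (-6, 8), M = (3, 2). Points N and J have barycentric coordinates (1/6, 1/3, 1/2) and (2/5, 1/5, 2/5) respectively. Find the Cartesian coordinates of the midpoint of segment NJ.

Barycentric coordinates of the midpoint are the average: (17/60, 4/15, 9/20).
Converting: (17/60)·K + (4/15)·L + (9/20)·M = (3/5, 199/60).

(3/5, 199/60)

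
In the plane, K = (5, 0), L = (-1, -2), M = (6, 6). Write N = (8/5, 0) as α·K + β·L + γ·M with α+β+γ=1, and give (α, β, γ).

Signed area of the reference triangle: [KLM] = ½·(5·(-2−6) + (-1)·(6−0) + 6·(0−(-2))) = ½·(-40 − 6 + 12) = -17.
[NLM] = ½·((8/5)·(-2−6) + (-1)·(6−0) + 6·(0−(-2))) = ½·(-64/5 − 6 + 12) = -17/5, so the K-coordinate is (-17/5)/(-17) = 1/5.
[KNM] = ½·(5·(0−6) + (8/5)·(6−0) + 6·(0−0)) = ½·(-30 + 48/5 + 0) = -51/5, so the L-coordinate is 3/5.
[KLN] = ½·(5·(-2−0) + (-1)·(0−0) + (8/5)·(0−(-2))) = ½·(-10 + 0 + 16/5) = -17/5, so the M-coordinate is 1/5.
Check: 1/5 + 3/5 + 1/5 = 1.

(1/5, 3/5, 1/5)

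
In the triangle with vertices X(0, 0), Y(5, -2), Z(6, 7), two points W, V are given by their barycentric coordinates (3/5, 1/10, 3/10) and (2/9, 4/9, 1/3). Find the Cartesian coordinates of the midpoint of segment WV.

Barycentric coordinates of the midpoint are the average: (37/90, 49/180, 19/60).
Converting: (37/90)·X + (49/180)·Y + (19/60)·Z = (587/180, 301/180).

(587/180, 301/180)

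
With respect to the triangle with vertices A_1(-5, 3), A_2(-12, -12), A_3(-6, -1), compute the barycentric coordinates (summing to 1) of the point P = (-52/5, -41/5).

(2/5, 4/5, -1/5)

Signed area of the reference triangle: [A_1A_2A_3] = ½·((-5)·(-12−(-1)) + (-12)·(-1−3) + (-6)·(3−(-12))) = ½·(55 + 48 − 90) = 13/2.
[PA_2A_3] = ½·((-52/5)·(-12−(-1)) + (-12)·(-1−(-41/5)) + (-6)·(-41/5−(-12))) = ½·(572/5 − 432/5 − 114/5) = 13/5, so the A_1-coordinate is (13/5)/(13/2) = 2/5.
[A_1PA_3] = ½·((-5)·(-41/5−(-1)) + (-52/5)·(-1−3) + (-6)·(3−(-41/5))) = ½·(36 + 208/5 − 336/5) = 26/5, so the A_2-coordinate is 4/5.
[A_1A_2P] = ½·((-5)·(-12−(-41/5)) + (-12)·(-41/5−3) + (-52/5)·(3−(-12))) = ½·(19 + 672/5 − 156) = -13/10, so the A_3-coordinate is -1/5.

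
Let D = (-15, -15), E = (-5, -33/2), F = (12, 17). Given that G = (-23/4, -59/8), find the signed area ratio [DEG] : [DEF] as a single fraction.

[DEF] = ½·((-15)·(-33/2−17) + (-5)·(17−(-15)) + 12·(-15−(-33/2))) = ½·(1005/2 − 160 + 18) = 721/4.
[DEG] = ½·((-15)·(-33/2−(-59/8)) + (-5)·(-59/8−(-15)) + (-23/4)·(-15−(-33/2))) = ½·(1095/8 − 305/8 − 69/8) = 721/16, so the ratio is (721/16)/(721/4) = 1/4.

1/4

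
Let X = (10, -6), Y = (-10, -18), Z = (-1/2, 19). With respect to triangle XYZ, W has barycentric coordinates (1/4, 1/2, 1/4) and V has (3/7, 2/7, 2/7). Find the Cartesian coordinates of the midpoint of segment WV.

(-75/112, -225/56)

Barycentric coordinates of the midpoint are the average: (19/56, 11/28, 15/56).
Converting: (19/56)·X + (11/28)·Y + (15/56)·Z = (-75/112, -225/56).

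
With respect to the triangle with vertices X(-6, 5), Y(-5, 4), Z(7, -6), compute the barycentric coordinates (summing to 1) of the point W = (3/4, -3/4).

(1/4, 1/4, 1/2)

Signed area of the reference triangle: [XYZ] = ½·((-6)·(4−(-6)) + (-5)·(-6−5) + 7·(5−4)) = ½·(-60 + 55 + 7) = 1.
[WYZ] = ½·((3/4)·(4−(-6)) + (-5)·(-6−(-3/4)) + 7·(-3/4−4)) = ½·(15/2 + 105/4 − 133/4) = 1/4, so the X-coordinate is (1/4)/1 = 1/4.
[XWZ] = ½·((-6)·(-3/4−(-6)) + (3/4)·(-6−5) + 7·(5−(-3/4))) = ½·(-63/2 − 33/4 + 161/4) = 1/4, so the Y-coordinate is 1/4.
[XYW] = ½·((-6)·(4−(-3/4)) + (-5)·(-3/4−5) + (3/4)·(5−4)) = ½·(-57/2 + 115/4 + 3/4) = 1/2, so the Z-coordinate is 1/2.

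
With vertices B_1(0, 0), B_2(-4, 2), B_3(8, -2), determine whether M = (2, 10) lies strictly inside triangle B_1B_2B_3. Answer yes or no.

no

Barycentric coordinates of M: (-15, 21/2, 11/2).
The three coordinates are negative, positive, positive; a point is interior exactly when all three are positive.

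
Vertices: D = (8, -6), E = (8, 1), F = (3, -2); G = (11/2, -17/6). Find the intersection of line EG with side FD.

(5, -18/5)

Barycentric coordinates of G with respect to DEF: (1/3, 1/6, 1/2).
On side FD the E-coordinate is zero; dropping G's E-weight 1/6 and renormalizing the remaining 1/2 : 1/3 gives weights 3/5, 2/5 on F, D.
H = (3/5)·(3, -2) + (2/5)·(8, -6) = (5, -18/5).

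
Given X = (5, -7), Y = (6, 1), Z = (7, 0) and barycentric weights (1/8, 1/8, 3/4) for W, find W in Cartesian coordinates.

(53/8, -3/4)

W = (1/8)·X + (1/8)·Y + (3/4)·Z.
x-coordinate: (1/8)·5 + (1/8)·6 + (3/4)·7 = 53/8.
y-coordinate: (1/8)·(-7) + (1/8)·1 + (3/4)·0 = -3/4.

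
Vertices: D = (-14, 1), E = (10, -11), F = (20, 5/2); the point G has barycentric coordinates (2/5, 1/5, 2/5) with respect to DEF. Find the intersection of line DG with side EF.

(50/3, -2)

Line DG meets EF where the D-coordinate vanishes; zeroing G's D-weight and renormalizing leaves E, F-weights 1/5 : 2/5 → (1/3, 2/3).
So H = (1/3)·E + (2/3)·F = (50/3, -2).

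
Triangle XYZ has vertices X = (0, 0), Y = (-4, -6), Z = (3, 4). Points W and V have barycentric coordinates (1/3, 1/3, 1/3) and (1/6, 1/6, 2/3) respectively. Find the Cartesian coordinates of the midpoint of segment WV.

Barycentric coordinates of the midpoint are the average: (1/4, 1/4, 1/2).
Converting: (1/4)·X + (1/4)·Y + (1/2)·Z = (1/2, 1/2).

(1/2, 1/2)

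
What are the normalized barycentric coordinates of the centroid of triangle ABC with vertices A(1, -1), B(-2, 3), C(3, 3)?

The centroid is the average of the vertices, so each weight is 1/3.

(1/3, 1/3, 1/3)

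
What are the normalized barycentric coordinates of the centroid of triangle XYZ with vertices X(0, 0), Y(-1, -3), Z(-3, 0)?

(1/3, 1/3, 1/3)

The centroid is the average of the vertices, so each weight is 1/3.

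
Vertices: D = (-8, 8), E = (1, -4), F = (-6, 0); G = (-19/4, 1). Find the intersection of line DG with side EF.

(-11/3, -4/3)

Barycentric coordinates of G with respect to DEF: (1/4, 1/4, 1/2).
On side EF the D-coordinate is zero; dropping G's D-weight 1/4 and renormalizing the remaining 1/4 : 1/2 gives weights 1/3, 2/3 on E, F.
H = (1/3)·(1, -4) + (2/3)·(-6, 0) = (-11/3, -4/3).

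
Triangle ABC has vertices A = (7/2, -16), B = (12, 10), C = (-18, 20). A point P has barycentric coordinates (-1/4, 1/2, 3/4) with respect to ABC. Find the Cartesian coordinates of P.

P = (-1/4)·A + (1/2)·B + (3/4)·C.
x-coordinate: (-1/4)·(7/2) + (1/2)·12 + (3/4)·(-18) = -67/8.
y-coordinate: (-1/4)·(-16) + (1/2)·10 + (3/4)·20 = 24.

(-67/8, 24)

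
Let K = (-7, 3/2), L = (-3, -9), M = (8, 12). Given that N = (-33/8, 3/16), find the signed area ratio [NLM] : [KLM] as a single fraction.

[KLM] = ½·((-7)·(-9−12) + (-3)·(12−(3/2)) + 8·(3/2−(-9))) = ½·(147 − 63/2 + 84) = 399/4.
[NLM] = ½·((-33/8)·(-9−12) + (-3)·(12−(3/16)) + 8·(3/16−(-9))) = ½·(693/8 − 567/16 + 147/2) = 1995/32, so the ratio is (1995/32)/(399/4) = 5/8.

5/8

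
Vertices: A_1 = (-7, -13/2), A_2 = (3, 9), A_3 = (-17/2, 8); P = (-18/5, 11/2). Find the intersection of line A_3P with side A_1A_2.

Barycentric coordinates of P with respect to A_1A_2A_3: (1/5, 2/5, 2/5).
On side A_1A_2 the A_3-coordinate is zero; dropping P's A_3-weight 2/5 and renormalizing the remaining 1/5 : 2/5 gives weights 1/3, 2/3 on A_1, A_2.
Q = (1/3)·(-7, -13/2) + (2/3)·(3, 9) = (-1/3, 23/6).

(-1/3, 23/6)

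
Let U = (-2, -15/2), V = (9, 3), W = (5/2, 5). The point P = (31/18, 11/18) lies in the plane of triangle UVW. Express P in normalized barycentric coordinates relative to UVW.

Signed area of the reference triangle: [UVW] = ½·((-2)·(3−5) + 9·(5−(-15/2)) + (5/2)·(-15/2−3)) = ½·(4 + 225/2 − 105/4) = 361/8.
[PVW] = ½·((31/18)·(3−5) + 9·(5−(11/18)) + (5/2)·(11/18−3)) = ½·(-31/9 + 79/2 − 215/36) = 361/24, so the U-coordinate is (361/24)/(361/8) = 1/3.
[UPW] = ½·((-2)·(11/18−5) + (31/18)·(5−(-15/2)) + (5/2)·(-15/2−(11/18))) = ½·(79/9 + 775/36 − 365/18) = 361/72, so the V-coordinate is 1/9.
[UVP] = ½·((-2)·(3−(11/18)) + 9·(11/18−(-15/2)) + (31/18)·(-15/2−3)) = ½·(-43/9 + 73 − 217/12) = 1805/72, so the W-coordinate is 5/9.

(1/3, 1/9, 5/9)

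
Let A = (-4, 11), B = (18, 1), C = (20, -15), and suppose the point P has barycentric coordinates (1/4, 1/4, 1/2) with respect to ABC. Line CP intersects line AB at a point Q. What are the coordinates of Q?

Line CP meets AB where the C-coordinate vanishes; zeroing P's C-weight and renormalizing leaves A, B-weights 1/4 : 1/4 → (1/2, 1/2).
So Q = (1/2)·A + (1/2)·B = (7, 6).

(7, 6)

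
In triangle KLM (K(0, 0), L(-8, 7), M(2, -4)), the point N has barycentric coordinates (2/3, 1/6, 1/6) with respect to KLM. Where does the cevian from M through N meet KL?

(-8/5, 7/5)

Line MN meets KL where the M-coordinate vanishes; zeroing N's M-weight and renormalizing leaves K, L-weights 2/3 : 1/6 → (4/5, 1/5).
So J = (4/5)·K + (1/5)·L = (-8/5, 7/5).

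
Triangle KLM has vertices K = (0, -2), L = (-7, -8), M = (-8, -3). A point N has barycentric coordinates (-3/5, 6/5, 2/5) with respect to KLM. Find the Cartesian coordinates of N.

(-58/5, -48/5)

N = (-3/5)·K + (6/5)·L + (2/5)·M.
x-coordinate: (-3/5)·0 + (6/5)·(-7) + (2/5)·(-8) = -58/5.
y-coordinate: (-3/5)·(-2) + (6/5)·(-8) + (2/5)·(-3) = -48/5.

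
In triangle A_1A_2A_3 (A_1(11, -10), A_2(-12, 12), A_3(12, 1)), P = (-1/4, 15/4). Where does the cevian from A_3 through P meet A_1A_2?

(-13/3, 14/3)

Barycentric coordinates of P with respect to A_1A_2A_3: (1/4, 1/2, 1/4).
On side A_1A_2 the A_3-coordinate is zero; dropping P's A_3-weight 1/4 and renormalizing the remaining 1/4 : 1/2 gives weights 1/3, 2/3 on A_1, A_2.
Q = (1/3)·(11, -10) + (2/3)·(-12, 12) = (-13/3, 14/3).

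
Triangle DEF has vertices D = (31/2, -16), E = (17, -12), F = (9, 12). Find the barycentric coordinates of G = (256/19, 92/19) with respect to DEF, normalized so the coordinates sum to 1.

(-14/19, 22/19, 11/19)

Signed area of the reference triangle: [DEF] = ½·((31/2)·(-12−12) + 17·(12−(-16)) + 9·(-16−(-12))) = ½·(-372 + 476 − 36) = 34.
[GEF] = ½·((256/19)·(-12−12) + 17·(12−(92/19)) + 9·(92/19−(-12))) = ½·(-6144/19 + 2312/19 + 2880/19) = -476/19, so the D-coordinate is (-476/19)/34 = -14/19.
[DGF] = ½·((31/2)·(92/19−12) + (256/19)·(12−(-16)) + 9·(-16−(92/19))) = ½·(-2108/19 + 7168/19 − 3564/19) = 748/19, so the E-coordinate is 22/19.
[DEG] = ½·((31/2)·(-12−(92/19)) + 17·(92/19−(-16)) + (256/19)·(-16−(-12))) = ½·(-4960/19 + 6732/19 − 1024/19) = 374/19, so the F-coordinate is 11/19.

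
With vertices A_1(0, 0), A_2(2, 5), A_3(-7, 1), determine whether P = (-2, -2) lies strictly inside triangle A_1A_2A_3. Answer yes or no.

no

Barycentric coordinates of P: (47/37, -16/37, 6/37).
The three coordinates are positive, negative, positive; a point is interior exactly when all three are positive.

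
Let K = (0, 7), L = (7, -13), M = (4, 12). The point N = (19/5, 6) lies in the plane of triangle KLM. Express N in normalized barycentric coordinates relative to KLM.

(1/5, 1/5, 3/5)

Signed area of the reference triangle: [KLM] = ½·(0·(-13−12) + 7·(12−7) + 4·(7−(-13))) = ½·(0 + 35 + 80) = 115/2.
[NLM] = ½·((19/5)·(-13−12) + 7·(12−6) + 4·(6−(-13))) = ½·(-95 + 42 + 76) = 23/2, so the K-coordinate is (23/2)/(115/2) = 1/5.
[KNM] = ½·(0·(6−12) + (19/5)·(12−7) + 4·(7−6)) = ½·(0 + 19 + 4) = 23/2, so the L-coordinate is 1/5.
[KLN] = ½·(0·(-13−6) + 7·(6−7) + (19/5)·(7−(-13))) = ½·(0 − 7 + 76) = 69/2, so the M-coordinate is 3/5.
Check: 1/5 + 1/5 + 3/5 = 1.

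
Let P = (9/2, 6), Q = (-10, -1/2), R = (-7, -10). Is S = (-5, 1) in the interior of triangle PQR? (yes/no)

Barycentric coordinates of S: (208/629, 378/629, 43/629).
The three coordinates are positive, positive, positive; a point is interior exactly when all three are positive.

yes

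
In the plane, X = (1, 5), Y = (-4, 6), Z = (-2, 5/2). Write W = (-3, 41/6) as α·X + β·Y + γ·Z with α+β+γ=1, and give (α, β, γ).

(1/3, 1, -1/3)

Signed area of the reference triangle: [XYZ] = ½·(1·(6−(5/2)) + (-4)·(5/2−5) + (-2)·(5−6)) = ½·(7/2 + 10 + 2) = 31/4.
[WYZ] = ½·((-3)·(6−(5/2)) + (-4)·(5/2−(41/6)) + (-2)·(41/6−6)) = ½·(-21/2 + 52/3 − 5/3) = 31/12, so the X-coordinate is (31/12)/(31/4) = 1/3.
[XWZ] = ½·(1·(41/6−(5/2)) + (-3)·(5/2−5) + (-2)·(5−(41/6))) = ½·(13/3 + 15/2 + 11/3) = 31/4, so the Y-coordinate is 1.
[XYW] = ½·(1·(6−(41/6)) + (-4)·(41/6−5) + (-3)·(5−6)) = ½·(-5/6 − 22/3 + 3) = -31/12, so the Z-coordinate is -1/3.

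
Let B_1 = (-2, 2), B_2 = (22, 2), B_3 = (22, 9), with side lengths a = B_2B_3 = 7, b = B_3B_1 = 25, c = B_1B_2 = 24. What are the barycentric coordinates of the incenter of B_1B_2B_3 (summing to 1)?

(1/8, 25/56, 3/7)

The incenter has barycentric coordinates proportional to the opposite side lengths: (7 : 25 : 24).
Normalizing by 7+25+24 = 56 gives (1/8, 25/56, 3/7).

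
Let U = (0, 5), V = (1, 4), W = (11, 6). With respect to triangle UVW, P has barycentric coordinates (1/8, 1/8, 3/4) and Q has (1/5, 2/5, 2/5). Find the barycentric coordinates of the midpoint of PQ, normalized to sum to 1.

(13/80, 21/80, 23/40)

Since both coordinate triples sum to 1, the midpoint's barycentrics are the componentwise average.
(1/8+1/5)/2 = 13/80; similarly 21/80 and 23/40.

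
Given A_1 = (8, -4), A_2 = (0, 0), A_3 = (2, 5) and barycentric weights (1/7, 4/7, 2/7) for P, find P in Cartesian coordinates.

P = (1/7)·A_1 + (4/7)·A_2 + (2/7)·A_3.
x-coordinate: (1/7)·8 + (4/7)·0 + (2/7)·2 = 12/7.
y-coordinate: (1/7)·(-4) + (4/7)·0 + (2/7)·5 = 6/7.

(12/7, 6/7)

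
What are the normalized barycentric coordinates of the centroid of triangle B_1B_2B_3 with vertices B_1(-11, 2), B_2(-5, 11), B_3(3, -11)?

(1/3, 1/3, 1/3)

The centroid is the average of the vertices, so each weight is 1/3.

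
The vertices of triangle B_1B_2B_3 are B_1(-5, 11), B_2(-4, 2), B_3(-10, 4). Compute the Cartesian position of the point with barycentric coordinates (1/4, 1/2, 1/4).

M = (1/4)·B_1 + (1/2)·B_2 + (1/4)·B_3.
x-coordinate: (1/4)·(-5) + (1/2)·(-4) + (1/4)·(-10) = -23/4.
y-coordinate: (1/4)·11 + (1/2)·2 + (1/4)·4 = 19/4.

(-23/4, 19/4)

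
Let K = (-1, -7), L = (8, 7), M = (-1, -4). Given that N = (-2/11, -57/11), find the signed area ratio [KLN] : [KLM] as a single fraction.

2/11

[KLM] = ½·((-1)·(7−(-4)) + 8·(-4−(-7)) + (-1)·(-7−7)) = ½·(-11 + 24 + 14) = 27/2.
[KLN] = ½·((-1)·(7−(-57/11)) + 8·(-57/11−(-7)) + (-2/11)·(-7−7)) = ½·(-134/11 + 160/11 + 28/11) = 27/11, so the ratio is (27/11)/(27/2) = 2/11.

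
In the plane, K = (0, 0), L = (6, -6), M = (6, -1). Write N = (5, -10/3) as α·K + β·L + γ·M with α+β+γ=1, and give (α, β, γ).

Signed area of the reference triangle: [KLM] = ½·(0·(-6−(-1)) + 6·(-1−0) + 6·(0−(-6))) = ½·(0 − 6 + 36) = 15.
[NLM] = ½·(5·(-6−(-1)) + 6·(-1−(-10/3)) + 6·(-10/3−(-6))) = ½·(-25 + 14 + 16) = 5/2, so the K-coordinate is (5/2)/15 = 1/6.
[KNM] = ½·(0·(-10/3−(-1)) + 5·(-1−0) + 6·(0−(-10/3))) = ½·(0 − 5 + 20) = 15/2, so the L-coordinate is 1/2.
[KLN] = ½·(0·(-6−(-10/3)) + 6·(-10/3−0) + 5·(0−(-6))) = ½·(0 − 20 + 30) = 5, so the M-coordinate is 1/3.
Check: 1/6 + 1/2 + 1/3 = 1.

(1/6, 1/2, 1/3)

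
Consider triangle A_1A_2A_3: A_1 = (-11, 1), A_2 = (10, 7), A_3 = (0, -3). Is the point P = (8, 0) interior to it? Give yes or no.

Barycentric coordinates of P: (-1/3, 13/30, 9/10).
The three coordinates are negative, positive, positive; a point is interior exactly when all three are positive.

no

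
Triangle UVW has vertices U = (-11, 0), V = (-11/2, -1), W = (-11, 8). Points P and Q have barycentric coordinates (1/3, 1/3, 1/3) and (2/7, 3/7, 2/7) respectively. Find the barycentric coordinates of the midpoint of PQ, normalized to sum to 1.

(13/42, 8/21, 13/42)

Since both coordinate triples sum to 1, the midpoint's barycentrics are the componentwise average.
(1/3+2/7)/2 = 13/42; similarly 8/21 and 13/42.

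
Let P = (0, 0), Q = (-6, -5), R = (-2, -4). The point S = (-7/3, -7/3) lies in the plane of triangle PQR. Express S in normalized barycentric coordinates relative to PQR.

Signed area of the reference triangle: [PQR] = ½·(0·(-5−(-4)) + (-6)·(-4−0) + (-2)·(0−(-5))) = ½·(0 + 24 − 10) = 7.
[SQR] = ½·((-7/3)·(-5−(-4)) + (-6)·(-4−(-7/3)) + (-2)·(-7/3−(-5))) = ½·(7/3 + 10 − 16/3) = 7/2, so the P-coordinate is (7/2)/7 = 1/2.
[PSR] = ½·(0·(-7/3−(-4)) + (-7/3)·(-4−0) + (-2)·(0−(-7/3))) = ½·(0 + 28/3 − 14/3) = 7/3, so the Q-coordinate is 1/3.
[PQS] = ½·(0·(-5−(-7/3)) + (-6)·(-7/3−0) + (-7/3)·(0−(-5))) = ½·(0 + 14 − 35/3) = 7/6, so the R-coordinate is 1/6.

(1/2, 1/3, 1/6)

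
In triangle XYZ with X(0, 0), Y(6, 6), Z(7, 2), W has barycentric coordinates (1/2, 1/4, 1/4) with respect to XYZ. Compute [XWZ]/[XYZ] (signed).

1/4

The signed ratio [XWZ]/[XYZ] equals the barycentric coordinate of W at vertex Y, which is 1/4.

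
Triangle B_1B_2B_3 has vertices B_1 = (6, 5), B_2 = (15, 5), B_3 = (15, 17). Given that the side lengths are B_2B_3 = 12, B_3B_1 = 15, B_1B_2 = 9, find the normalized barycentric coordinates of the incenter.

The incenter has barycentric coordinates proportional to the opposite side lengths: (12 : 15 : 9).
Normalizing by 12+15+9 = 36 gives (1/3, 5/12, 1/4).

(1/3, 5/12, 1/4)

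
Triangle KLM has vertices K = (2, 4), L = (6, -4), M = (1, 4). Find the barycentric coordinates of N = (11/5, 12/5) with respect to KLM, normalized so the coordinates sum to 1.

Signed area of the reference triangle: [KLM] = ½·(2·(-4−4) + 6·(4−4) + 1·(4−(-4))) = ½·(-16 + 0 + 8) = -4.
[NLM] = ½·((11/5)·(-4−4) + 6·(4−(12/5)) + 1·(12/5−(-4))) = ½·(-88/5 + 48/5 + 32/5) = -4/5, so the K-coordinate is (-4/5)/(-4) = 1/5.
[KNM] = ½·(2·(12/5−4) + (11/5)·(4−4) + 1·(4−(12/5))) = ½·(-16/5 + 0 + 8/5) = -4/5, so the L-coordinate is 1/5.
[KLN] = ½·(2·(-4−(12/5)) + 6·(12/5−4) + (11/5)·(4−(-4))) = ½·(-64/5 − 48/5 + 88/5) = -12/5, so the M-coordinate is 3/5.
Check: 1/5 + 1/5 + 3/5 = 1.

(1/5, 1/5, 3/5)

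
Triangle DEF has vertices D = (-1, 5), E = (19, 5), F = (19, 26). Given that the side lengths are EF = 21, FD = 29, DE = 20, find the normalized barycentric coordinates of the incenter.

The incenter has barycentric coordinates proportional to the opposite side lengths: (21 : 29 : 20).
Normalizing by 21+29+20 = 70 gives (3/10, 29/70, 2/7).

(3/10, 29/70, 2/7)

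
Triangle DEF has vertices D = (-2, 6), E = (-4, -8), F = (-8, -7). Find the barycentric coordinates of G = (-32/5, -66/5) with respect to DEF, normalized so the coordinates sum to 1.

Signed area of the reference triangle: [DEF] = ½·((-2)·(-8−(-7)) + (-4)·(-7−6) + (-8)·(6−(-8))) = ½·(2 + 52 − 112) = -29.
[GEF] = ½·((-32/5)·(-8−(-7)) + (-4)·(-7−(-66/5)) + (-8)·(-66/5−(-8))) = ½·(32/5 − 124/5 + 208/5) = 58/5, so the D-coordinate is (58/5)/(-29) = -2/5.
[DGF] = ½·((-2)·(-66/5−(-7)) + (-32/5)·(-7−6) + (-8)·(6−(-66/5))) = ½·(62/5 + 416/5 − 768/5) = -29, so the E-coordinate is 1.
[DEG] = ½·((-2)·(-8−(-66/5)) + (-4)·(-66/5−6) + (-32/5)·(6−(-8))) = ½·(-52/5 + 384/5 − 448/5) = -58/5, so the F-coordinate is 2/5.

(-2/5, 1, 2/5)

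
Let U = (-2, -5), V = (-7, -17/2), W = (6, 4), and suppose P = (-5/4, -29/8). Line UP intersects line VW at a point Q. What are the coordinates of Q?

Barycentric coordinates of P with respect to UVW: (1/2, 1/4, 1/4).
On side VW the U-coordinate is zero; dropping P's U-weight 1/2 and renormalizing the remaining 1/4 : 1/4 gives weights 1/2, 1/2 on V, W.
Q = (1/2)·(-7, -17/2) + (1/2)·(6, 4) = (-1/2, -9/4).

(-1/2, -9/4)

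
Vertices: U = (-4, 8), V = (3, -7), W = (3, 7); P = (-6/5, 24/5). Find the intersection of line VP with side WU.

(-9/4, 31/4)

Barycentric coordinates of P with respect to UVW: (3/5, 1/5, 1/5).
On side WU the V-coordinate is zero; dropping P's V-weight 1/5 and renormalizing the remaining 1/5 : 3/5 gives weights 1/4, 3/4 on W, U.
Q = (1/4)·(3, 7) + (3/4)·(-4, 8) = (-9/4, 31/4).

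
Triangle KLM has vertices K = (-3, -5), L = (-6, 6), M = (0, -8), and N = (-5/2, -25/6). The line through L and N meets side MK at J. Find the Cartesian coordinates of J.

(-9/5, -31/5)

Barycentric coordinates of N with respect to KLM: (1/2, 1/6, 1/3).
On side MK the L-coordinate is zero; dropping N's L-weight 1/6 and renormalizing the remaining 1/3 : 1/2 gives weights 2/5, 3/5 on M, K.
J = (2/5)·(0, -8) + (3/5)·(-3, -5) = (-9/5, -31/5).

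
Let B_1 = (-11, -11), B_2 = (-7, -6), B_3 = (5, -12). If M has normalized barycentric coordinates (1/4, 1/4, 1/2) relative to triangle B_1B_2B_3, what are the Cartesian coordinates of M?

M = (1/4)·B_1 + (1/4)·B_2 + (1/2)·B_3.
x-coordinate: (1/4)·(-11) + (1/4)·(-7) + (1/2)·5 = -2.
y-coordinate: (1/4)·(-11) + (1/4)·(-6) + (1/2)·(-12) = -41/4.

(-2, -41/4)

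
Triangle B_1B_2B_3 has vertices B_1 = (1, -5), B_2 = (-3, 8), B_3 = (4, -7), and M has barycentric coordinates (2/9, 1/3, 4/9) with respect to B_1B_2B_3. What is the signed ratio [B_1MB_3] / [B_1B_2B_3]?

The signed ratio [B_1MB_3]/[B_1B_2B_3] equals the barycentric coordinate of M at vertex B_2, which is 1/3.

1/3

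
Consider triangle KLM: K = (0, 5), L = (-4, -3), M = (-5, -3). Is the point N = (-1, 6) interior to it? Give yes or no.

Barycentric coordinates of N: (9/8, -13/8, 3/2).
The three coordinates are positive, negative, positive; a point is interior exactly when all three are positive.

no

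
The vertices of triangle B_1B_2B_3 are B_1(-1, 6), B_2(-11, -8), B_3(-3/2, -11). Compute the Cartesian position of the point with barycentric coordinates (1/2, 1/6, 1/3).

M = (1/2)·B_1 + (1/6)·B_2 + (1/3)·B_3.
x-coordinate: (1/2)·(-1) + (1/6)·(-11) + (1/3)·(-3/2) = -17/6.
y-coordinate: (1/2)·6 + (1/6)·(-8) + (1/3)·(-11) = -2.

(-17/6, -2)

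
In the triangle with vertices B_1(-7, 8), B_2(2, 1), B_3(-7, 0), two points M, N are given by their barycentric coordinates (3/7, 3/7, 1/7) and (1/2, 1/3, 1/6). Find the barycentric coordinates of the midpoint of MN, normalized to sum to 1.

(13/28, 8/21, 13/84)

Since both coordinate triples sum to 1, the midpoint's barycentrics are the componentwise average.
(3/7+1/2)/2 = 13/28; similarly 8/21 and 13/84.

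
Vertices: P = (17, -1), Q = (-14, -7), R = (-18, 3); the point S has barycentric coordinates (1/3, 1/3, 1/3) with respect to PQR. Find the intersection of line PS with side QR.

Line PS meets QR where the P-coordinate vanishes; zeroing S's P-weight and renormalizing leaves Q, R-weights 1/3 : 1/3 → (1/2, 1/2).
So T = (1/2)·Q + (1/2)·R = (-16, -2).

(-16, -2)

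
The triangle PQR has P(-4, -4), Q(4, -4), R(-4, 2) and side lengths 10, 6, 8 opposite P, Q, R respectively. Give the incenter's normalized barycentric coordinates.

(5/12, 1/4, 1/3)

The incenter has barycentric coordinates proportional to the opposite side lengths: (10 : 6 : 8).
Normalizing by 10+6+8 = 24 gives (5/12, 1/4, 1/3).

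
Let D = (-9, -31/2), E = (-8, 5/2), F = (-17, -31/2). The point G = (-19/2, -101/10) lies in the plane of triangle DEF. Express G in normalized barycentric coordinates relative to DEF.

(3/5, 3/10, 1/10)

Signed area of the reference triangle: [DEF] = ½·((-9)·(5/2−(-31/2)) + (-8)·(-31/2−(-31/2)) + (-17)·(-31/2−(5/2))) = ½·(-162 + 0 + 306) = 72.
[GEF] = ½·((-19/2)·(5/2−(-31/2)) + (-8)·(-31/2−(-101/10)) + (-17)·(-101/10−(5/2))) = ½·(-171 + 216/5 + 1071/5) = 216/5, so the D-coordinate is (216/5)/72 = 3/5.
[DGF] = ½·((-9)·(-101/10−(-31/2)) + (-19/2)·(-31/2−(-31/2)) + (-17)·(-31/2−(-101/10))) = ½·(-243/5 + 0 + 459/5) = 108/5, so the E-coordinate is 3/10.
[DEG] = ½·((-9)·(5/2−(-101/10)) + (-8)·(-101/10−(-31/2)) + (-19/2)·(-31/2−(5/2))) = ½·(-567/5 − 216/5 + 171) = 36/5, so the F-coordinate is 1/10.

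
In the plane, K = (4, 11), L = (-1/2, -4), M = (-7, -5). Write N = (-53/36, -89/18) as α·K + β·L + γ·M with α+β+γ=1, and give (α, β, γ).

(-1/18, 17/18, 1/9)

Signed area of the reference triangle: [KLM] = ½·(4·(-4−(-5)) + (-1/2)·(-5−11) + (-7)·(11−(-4))) = ½·(4 + 8 − 105) = -93/2.
[NLM] = ½·((-53/36)·(-4−(-5)) + (-1/2)·(-5−(-89/18)) + (-7)·(-89/18−(-4))) = ½·(-53/36 + 1/36 + 119/18) = 31/12, so the K-coordinate is (31/12)/(-93/2) = -1/18.
[KNM] = ½·(4·(-89/18−(-5)) + (-53/36)·(-5−11) + (-7)·(11−(-89/18))) = ½·(2/9 + 212/9 − 2009/18) = -527/12, so the L-coordinate is 17/18.
[KLN] = ½·(4·(-4−(-89/18)) + (-1/2)·(-89/18−11) + (-53/36)·(11−(-4))) = ½·(34/9 + 287/36 − 265/12) = -31/6, so the M-coordinate is 1/9.
Check: -1/18 + 17/18 + 1/9 = 1.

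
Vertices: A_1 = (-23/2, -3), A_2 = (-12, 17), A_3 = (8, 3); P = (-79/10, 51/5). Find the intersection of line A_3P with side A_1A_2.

(-95/8, 12)

Barycentric coordinates of P with respect to A_1A_2A_3: (1/5, 3/5, 1/5).
On side A_1A_2 the A_3-coordinate is zero; dropping P's A_3-weight 1/5 and renormalizing the remaining 1/5 : 3/5 gives weights 1/4, 3/4 on A_1, A_2.
Q = (1/4)·(-23/2, -3) + (3/4)·(-12, 17) = (-95/8, 12).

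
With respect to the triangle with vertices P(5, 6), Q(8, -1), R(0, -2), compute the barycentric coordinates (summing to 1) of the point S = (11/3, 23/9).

(5/9, 1/9, 1/3)

Signed area of the reference triangle: [PQR] = ½·(5·(-1−(-2)) + 8·(-2−6) + 0·(6−(-1))) = ½·(5 − 64 + 0) = -59/2.
[SQR] = ½·((11/3)·(-1−(-2)) + 8·(-2−(23/9)) + 0·(23/9−(-1))) = ½·(11/3 − 328/9 + 0) = -295/18, so the P-coordinate is (-295/18)/(-59/2) = 5/9.
[PSR] = ½·(5·(23/9−(-2)) + (11/3)·(-2−6) + 0·(6−(23/9))) = ½·(205/9 − 88/3 + 0) = -59/18, so the Q-coordinate is 1/9.
[PQS] = ½·(5·(-1−(23/9)) + 8·(23/9−6) + (11/3)·(6−(-1))) = ½·(-160/9 − 248/9 + 77/3) = -59/6, so the R-coordinate is 1/3.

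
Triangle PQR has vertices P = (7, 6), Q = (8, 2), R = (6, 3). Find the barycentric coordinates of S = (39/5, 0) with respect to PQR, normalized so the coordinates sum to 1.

(-3/5, 6/5, 2/5)

Signed area of the reference triangle: [PQR] = ½·(7·(2−3) + 8·(3−6) + 6·(6−2)) = ½·(-7 − 24 + 24) = -7/2.
[SQR] = ½·((39/5)·(2−3) + 8·(3−0) + 6·(0−2)) = ½·(-39/5 + 24 − 12) = 21/10, so the P-coordinate is (21/10)/(-7/2) = -3/5.
[PSR] = ½·(7·(0−3) + (39/5)·(3−6) + 6·(6−0)) = ½·(-21 − 117/5 + 36) = -21/5, so the Q-coordinate is 6/5.
[PQS] = ½·(7·(2−0) + 8·(0−6) + (39/5)·(6−2)) = ½·(14 − 48 + 156/5) = -7/5, so the R-coordinate is 2/5.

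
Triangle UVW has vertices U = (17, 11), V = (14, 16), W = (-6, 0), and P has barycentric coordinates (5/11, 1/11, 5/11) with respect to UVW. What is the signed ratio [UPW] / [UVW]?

1/11

The signed ratio [UPW]/[UVW] equals the barycentric coordinate of P at vertex V, which is 1/11.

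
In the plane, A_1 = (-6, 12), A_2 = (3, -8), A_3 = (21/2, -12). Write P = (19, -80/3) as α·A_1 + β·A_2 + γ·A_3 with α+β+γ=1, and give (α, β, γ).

Signed area of the reference triangle: [A_1A_2A_3] = ½·((-6)·(-8−(-12)) + 3·(-12−12) + (21/2)·(12−(-8))) = ½·(-24 − 72 + 210) = 57.
[PA_2A_3] = ½·(19·(-8−(-12)) + 3·(-12−(-80/3)) + (21/2)·(-80/3−(-8))) = ½·(76 + 44 − 196) = -38, so the A_1-coordinate is (-38)/57 = -2/3.
[A_1PA_3] = ½·((-6)·(-80/3−(-12)) + 19·(-12−12) + (21/2)·(12−(-80/3))) = ½·(88 − 456 + 406) = 19, so the A_2-coordinate is 1/3.
[A_1A_2P] = ½·((-6)·(-8−(-80/3)) + 3·(-80/3−12) + 19·(12−(-8))) = ½·(-112 − 116 + 380) = 76, so the A_3-coordinate is 4/3.
Check: -2/3 + 1/3 + 4/3 = 1.

(-2/3, 1/3, 4/3)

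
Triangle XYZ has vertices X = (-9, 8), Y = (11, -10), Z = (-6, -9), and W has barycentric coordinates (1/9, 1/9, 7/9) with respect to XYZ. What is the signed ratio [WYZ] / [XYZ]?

1/9

The signed ratio [WYZ]/[XYZ] equals the barycentric coordinate of W at vertex X, which is 1/9.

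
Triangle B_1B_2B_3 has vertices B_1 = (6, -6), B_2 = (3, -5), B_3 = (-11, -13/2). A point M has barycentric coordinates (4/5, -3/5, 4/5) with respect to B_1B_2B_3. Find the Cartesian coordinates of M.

(-29/5, -7)

M = (4/5)·B_1 + (-3/5)·B_2 + (4/5)·B_3.
x-coordinate: (4/5)·6 + (-3/5)·3 + (4/5)·(-11) = -29/5.
y-coordinate: (4/5)·(-6) + (-3/5)·(-5) + (4/5)·(-13/2) = -7.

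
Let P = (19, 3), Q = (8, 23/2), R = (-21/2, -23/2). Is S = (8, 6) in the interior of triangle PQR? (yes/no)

Barycentric coordinates of S: (407/1641, 992/1641, 242/1641).
The three coordinates are positive, positive, positive; a point is interior exactly when all three are positive.

yes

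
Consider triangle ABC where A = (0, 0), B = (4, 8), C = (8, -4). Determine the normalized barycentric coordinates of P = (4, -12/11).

(5/11, 1/11, 5/11)

Signed area of the reference triangle: [ABC] = ½·(0·(8−(-4)) + 4·(-4−0) + 8·(0−8)) = ½·(0 − 16 − 64) = -40.
[PBC] = ½·(4·(8−(-4)) + 4·(-4−(-12/11)) + 8·(-12/11−8)) = ½·(48 − 128/11 − 800/11) = -200/11, so the A-coordinate is (-200/11)/(-40) = 5/11.
[APC] = ½·(0·(-12/11−(-4)) + 4·(-4−0) + 8·(0−(-12/11))) = ½·(0 − 16 + 96/11) = -40/11, so the B-coordinate is 1/11.
[ABP] = ½·(0·(8−(-12/11)) + 4·(-12/11−0) + 4·(0−8)) = ½·(0 − 48/11 − 32) = -200/11, so the C-coordinate is 5/11.
Check: 5/11 + 1/11 + 5/11 = 1.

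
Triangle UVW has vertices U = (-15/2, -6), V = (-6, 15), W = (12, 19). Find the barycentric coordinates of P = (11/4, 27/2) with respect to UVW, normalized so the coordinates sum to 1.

Signed area of the reference triangle: [UVW] = ½·((-15/2)·(15−19) + (-6)·(19−(-6)) + 12·(-6−15)) = ½·(30 − 150 − 252) = -186.
[PVW] = ½·((11/4)·(15−19) + (-6)·(19−(27/2)) + 12·(27/2−15)) = ½·(-11 − 33 − 18) = -31, so the U-coordinate is (-31)/(-186) = 1/6.
[UPW] = ½·((-15/2)·(27/2−19) + (11/4)·(19−(-6)) + 12·(-6−(27/2))) = ½·(165/4 + 275/4 − 234) = -62, so the V-coordinate is 1/3.
[UVP] = ½·((-15/2)·(15−(27/2)) + (-6)·(27/2−(-6)) + (11/4)·(-6−15)) = ½·(-45/4 − 117 − 231/4) = -93, so the W-coordinate is 1/2.
Check: 1/6 + 1/3 + 1/2 = 1.

(1/6, 1/3, 1/2)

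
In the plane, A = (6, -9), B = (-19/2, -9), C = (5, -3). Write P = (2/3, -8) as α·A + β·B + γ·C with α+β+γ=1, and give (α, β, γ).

Signed area of the reference triangle: [ABC] = ½·(6·(-9−(-3)) + (-19/2)·(-3−(-9)) + 5·(-9−(-9))) = ½·(-36 − 57 + 0) = -93/2.
[PBC] = ½·((2/3)·(-9−(-3)) + (-19/2)·(-3−(-8)) + 5·(-8−(-9))) = ½·(-4 − 95/2 + 5) = -93/4, so the A-coordinate is (-93/4)/(-93/2) = 1/2.
[APC] = ½·(6·(-8−(-3)) + (2/3)·(-3−(-9)) + 5·(-9−(-8))) = ½·(-30 + 4 − 5) = -31/2, so the B-coordinate is 1/3.
[ABP] = ½·(6·(-9−(-8)) + (-19/2)·(-8−(-9)) + (2/3)·(-9−(-9))) = ½·(-6 − 19/2 + 0) = -31/4, so the C-coordinate is 1/6.
Check: 1/2 + 1/3 + 1/6 = 1.

(1/2, 1/3, 1/6)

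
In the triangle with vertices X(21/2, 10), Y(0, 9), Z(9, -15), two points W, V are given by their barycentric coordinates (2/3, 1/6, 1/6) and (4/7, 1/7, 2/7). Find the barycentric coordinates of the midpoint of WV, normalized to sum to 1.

(13/21, 13/84, 19/84)

Since both coordinate triples sum to 1, the midpoint's barycentrics are the componentwise average.
(2/3+4/7)/2 = 13/21; similarly 13/84 and 19/84.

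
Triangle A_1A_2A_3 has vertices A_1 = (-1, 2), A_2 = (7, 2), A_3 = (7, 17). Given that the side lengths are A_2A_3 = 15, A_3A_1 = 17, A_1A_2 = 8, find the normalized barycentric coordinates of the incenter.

The incenter has barycentric coordinates proportional to the opposite side lengths: (15 : 17 : 8).
Normalizing by 15+17+8 = 40 gives (3/8, 17/40, 1/5).

(3/8, 17/40, 1/5)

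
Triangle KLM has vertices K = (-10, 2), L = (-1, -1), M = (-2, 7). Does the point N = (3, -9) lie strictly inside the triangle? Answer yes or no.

no

Barycentric coordinates of N: (-8/23, 51/23, -20/23).
The three coordinates are negative, positive, negative; a point is interior exactly when all three are positive.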